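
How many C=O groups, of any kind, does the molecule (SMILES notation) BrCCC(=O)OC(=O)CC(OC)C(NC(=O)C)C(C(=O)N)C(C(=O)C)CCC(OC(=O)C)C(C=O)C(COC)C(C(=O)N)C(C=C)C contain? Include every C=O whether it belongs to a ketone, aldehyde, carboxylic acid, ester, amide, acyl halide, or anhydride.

8

CH2CO-O-COCH2: anhydride, 2 C=O (running total 2).
CH(NHCOCH3): amide, 1 C=O (running total 3).
CH(CONH2): amide, 1 C=O (running total 4).
CH(COCH3): ketone, 1 C=O (running total 5).
CH(OCOCH3): ester, 1 C=O (running total 6).
CH(CHO): aldehyde, 1 C=O (running total 7).
CH(CONH2): amide, 1 C=O (running total 8).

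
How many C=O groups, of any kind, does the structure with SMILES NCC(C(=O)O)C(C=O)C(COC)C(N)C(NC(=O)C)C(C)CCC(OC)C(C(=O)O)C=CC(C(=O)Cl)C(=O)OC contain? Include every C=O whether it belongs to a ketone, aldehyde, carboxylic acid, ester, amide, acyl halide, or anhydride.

6

CH(COOH): carboxylic acid, 1 C=O (running total 1).
CH(CHO): aldehyde, 1 C=O (running total 2).
CH(NHCOCH3): amide, 1 C=O (running total 3).
CH(COOH): carboxylic acid, 1 C=O (running total 4).
CH(COCl): acyl halide, 1 C=O (running total 5).
COOCH3: ester, 1 C=O (running total 6).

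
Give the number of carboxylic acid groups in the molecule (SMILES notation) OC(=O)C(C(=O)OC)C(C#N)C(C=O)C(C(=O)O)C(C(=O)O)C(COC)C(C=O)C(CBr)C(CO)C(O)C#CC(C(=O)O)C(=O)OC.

Taking each segment in turn:
  HOOC: –COOH: carbonyl C bonded to –OH and C → carboxylic acid (the –OH is not a separate alcohol).
  CH(COOCH3): pendant –COOCH3: carbonyl C bonded to C and –OCH3 → ester.
  CH(CN): pendant –C≡N: nitrile.
  CH(CHO): pendant –CHO: carbonyl C bonded to C and H → aldehyde.
  CH(COOH): pendant –COOH: carbonyl C bonded to C and –OH → carboxylic acid.
  CH(COOH): pendant –COOH: carbonyl C bonded to C and –OH → carboxylic acid.
  CH(CH2OCH3): pendant –CH2OCH3: C–O–C linkage → ether.
  CH(CHO): pendant –CHO: carbonyl C bonded to C and H → aldehyde.
  CH(CH2Br): pendant –CH2X: halogen on sp³ carbon → alkyl halide.
  CH(CH2OH): pendant –CH2OH on an sp³ backbone C → alcohol.
  CH(OH): –OH on an sp³ carbon → alcohol (secondary).
  C≡C: C≡C triple bond → alkyne.
  CH(COOH): pendant –COOH: carbonyl C bonded to C and –OH → carboxylic acid.
  COOCH3: –C(=O)OCH3: carbonyl C bonded to C and to –OCH3 → ester (not ketone + ether).
Carboxylic acid appears at: HOOC, CH(COOH), CH(COOH), CH(COOH) → 4.

4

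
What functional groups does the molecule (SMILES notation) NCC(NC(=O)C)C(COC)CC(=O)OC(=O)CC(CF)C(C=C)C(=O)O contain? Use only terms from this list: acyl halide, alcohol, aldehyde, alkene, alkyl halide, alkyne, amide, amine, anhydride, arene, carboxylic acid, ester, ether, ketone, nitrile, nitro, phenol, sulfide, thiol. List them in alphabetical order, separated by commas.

–NH2 on an sp³ carbon with no adjacent C=O → amine.
pendant –NHC(=O)CH3: N bonded to a carbonyl → amide (not amine).
pendant –CH2OCH3: C–O–C linkage → ether.
two acyl groups sharing one oxygen, –C(=O)–O–C(=O)– → anhydride.
pendant –CH2X: halogen on sp³ carbon → alkyl halide.
pendant –CH=CH2: C=C double bond → alkene.
–COOH: carbonyl C bonded to –OH and C → carboxylic acid (the –OH is not a separate alcohol).

alkene, alkyl halide, amide, amine, anhydride, carboxylic acid, ether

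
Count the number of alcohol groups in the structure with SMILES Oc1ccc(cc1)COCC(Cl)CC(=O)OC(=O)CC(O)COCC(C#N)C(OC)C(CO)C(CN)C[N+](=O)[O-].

2

Taking each segment in turn:
  HOC6H4: –OH attached directly to an aromatic ring → phenol (not alcohol); the ring itself is an arene.
  CH2OCH2: C–O–C with sp³ carbons on both sides and no adjacent C=O → ether.
  CH(Cl): halogen on an sp³ carbon → alkyl halide.
  CH2CO-O-COCH2: two acyl groups sharing one oxygen, –C(=O)–O–C(=O)– → anhydride.
  CH(OH): –OH on an sp³ carbon → alcohol (secondary).
  CH2OCH2: C–O–C with sp³ carbons on both sides and no adjacent C=O → ether.
  CH(CN): pendant –C≡N: nitrile.
  CH(OCH3): pendant –OCH3: C–O–C with sp³ C, no adjacent C=O → ether.
  CH(CH2OH): pendant –CH2OH on an sp³ backbone C → alcohol.
  CH(CH2NH2): pendant –CH2NH2: N on sp³ C, no adjacent C=O → amine.
  CH2NO2: –NO2 on carbon → nitro group.
Alcohol appears at: CH(OH), CH(CH2OH) → 2.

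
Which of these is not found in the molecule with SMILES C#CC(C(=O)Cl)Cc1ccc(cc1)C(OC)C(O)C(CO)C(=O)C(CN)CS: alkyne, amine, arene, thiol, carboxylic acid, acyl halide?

carboxylic acid

alkyne: present (HC≡C — C≡C triple bond → alkyne).
arene: present (C6H4 — para-disubstituted benzene ring → arene).
amine: present (CH(CH2NH2) — pendant –CH2NH2: N on sp³ C, no adjacent C=O → amine).
acyl halide: present (CH(COCl) — pendant –C(=O)X: carbonyl C bonded to C and halogen → acyl halide).
thiol: present (CH2SH — –SH on an sp³ carbon → thiol).
carboxylic acid: no segment matches this pattern.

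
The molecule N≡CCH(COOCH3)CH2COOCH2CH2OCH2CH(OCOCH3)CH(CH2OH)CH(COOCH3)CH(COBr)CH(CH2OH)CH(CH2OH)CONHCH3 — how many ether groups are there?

1

Working along the chain:
  N≡C: N≡C–: carbon triple-bonded to nitrogen → nitrile.
  CH(COOCH3): pendant –COOCH3: carbonyl C bonded to C and –OCH3 → ester.
  CH2COOCH2: –C(=O)–O–C with C on the carbonyl side → ester.
  CH2OCH2: C–O–C with sp³ carbons on both sides and no adjacent C=O → ether.
  CH(OCOCH3): pendant –OC(=O)CH3: an acyloxy group → ester.
  CH(CH2OH): pendant –CH2OH on an sp³ backbone C → alcohol.
  CH(COOCH3): pendant –COOCH3: carbonyl C bonded to C and –OCH3 → ester.
  CH(COBr): pendant –C(=O)X: carbonyl C bonded to C and halogen → acyl halide.
  CH(CH2OH): pendant –CH2OH on an sp³ backbone C → alcohol.
  CH(CH2OH): pendant –CH2OH on an sp³ backbone C → alcohol.
  CONHCH3: –C(=O)NHCH3: carbonyl C bonded to C and to N → amide (the N is not an amine).
Ether appears at: CH2OCH2 → 1.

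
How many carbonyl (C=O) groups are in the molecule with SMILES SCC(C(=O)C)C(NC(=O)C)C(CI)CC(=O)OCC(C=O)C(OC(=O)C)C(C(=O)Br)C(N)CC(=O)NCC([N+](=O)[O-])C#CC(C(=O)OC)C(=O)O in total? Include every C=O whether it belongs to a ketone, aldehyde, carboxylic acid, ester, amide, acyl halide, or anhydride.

9

CH(COCH3): ketone, 1 C=O (running total 1).
CH(NHCOCH3): amide, 1 C=O (running total 2).
CH2COOCH2: ester, 1 C=O (running total 3).
CH(CHO): aldehyde, 1 C=O (running total 4).
CH(OCOCH3): ester, 1 C=O (running total 5).
CH(COBr): acyl halide, 1 C=O (running total 6).
CH2CONHCH2: amide, 1 C=O (running total 7).
CH(COOCH3): ester, 1 C=O (running total 8).
COOH: carboxylic acid, 1 C=O (running total 9).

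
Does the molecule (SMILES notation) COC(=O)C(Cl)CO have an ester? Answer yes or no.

Reading the structure from left to right:
  CH3OOC: CH3O–C(=O)–: carbonyl C bonded to C and to –OCH3 → ester (not ketone + ether).
  CH(Cl): halogen on an sp³ carbon → alkyl halide.
  CH2OH: –OH on an sp³ carbon → alcohol.
The CH3OOC segment supplies the ester: CH3O–C(=O)–: carbonyl C bonded to C and to –OCH3 → ester (not ketone + ether).

yes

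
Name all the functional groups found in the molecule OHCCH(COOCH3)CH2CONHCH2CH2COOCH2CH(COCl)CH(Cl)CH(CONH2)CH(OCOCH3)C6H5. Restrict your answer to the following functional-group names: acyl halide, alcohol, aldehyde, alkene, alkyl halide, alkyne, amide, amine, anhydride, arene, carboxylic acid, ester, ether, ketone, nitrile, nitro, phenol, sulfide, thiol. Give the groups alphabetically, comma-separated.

Working along the chain:
  OHC: terminal –CHO: carbonyl C bonded to H and C → aldehyde.
  CH(COOCH3): pendant –COOCH3: carbonyl C bonded to C and –OCH3 → ester.
  CH2CONHCH2: –C(=O)–N– linkage → amide (the N is not an amine).
  CH2COOCH2: –C(=O)–O–C with C on the carbonyl side → ester.
  CH(COCl): pendant –C(=O)X: carbonyl C bonded to C and halogen → acyl halide.
  CH(Cl): halogen on an sp³ carbon → alkyl halide.
  CH(CONH2): pendant –CONH2: carbonyl C bonded to C and N → amide.
  CH(OCOCH3): pendant –OC(=O)CH3: an acyloxy group → ester.
  C6H5: –C6H5 phenyl ring → arene.

acyl halide, aldehyde, alkyl halide, amide, arene, ester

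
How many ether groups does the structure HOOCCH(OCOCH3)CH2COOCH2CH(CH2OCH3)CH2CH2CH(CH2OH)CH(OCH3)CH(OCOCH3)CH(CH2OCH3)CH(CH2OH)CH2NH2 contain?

3

Taking each segment in turn:
  HOOC: –COOH: carbonyl C bonded to –OH and C → carboxylic acid (the –OH is not a separate alcohol).
  CH(OCOCH3): pendant –OC(=O)CH3: an acyloxy group → ester.
  CH2COOCH2: –C(=O)–O–C with C on the carbonyl side → ester.
  CH(CH2OCH3): pendant –CH2OCH3: C–O–C linkage → ether.
  CH(CH2OH): pendant –CH2OH on an sp³ backbone C → alcohol.
  CH(OCH3): pendant –OCH3: C–O–C with sp³ C, no adjacent C=O → ether.
  CH(OCOCH3): pendant –OC(=O)CH3: an acyloxy group → ester.
  CH(CH2OCH3): pendant –CH2OCH3: C–O–C linkage → ether.
  CH(CH2OH): pendant –CH2OH on an sp³ backbone C → alcohol.
  CH2NH2: –NH2 on an sp³ carbon with no adjacent C=O → amine.
Ether appears at: CH(CH2OCH3), CH(OCH3), CH(CH2OCH3) → 3.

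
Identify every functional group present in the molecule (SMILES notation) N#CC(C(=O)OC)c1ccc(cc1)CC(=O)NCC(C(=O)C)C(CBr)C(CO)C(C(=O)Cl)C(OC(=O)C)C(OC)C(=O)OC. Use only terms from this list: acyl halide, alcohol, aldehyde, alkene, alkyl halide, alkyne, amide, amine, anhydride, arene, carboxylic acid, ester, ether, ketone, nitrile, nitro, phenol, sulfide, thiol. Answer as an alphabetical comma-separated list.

Reading the structure from left to right:
  N≡C: N≡C–: carbon triple-bonded to nitrogen → nitrile.
  CH(COOCH3): pendant –COOCH3: carbonyl C bonded to C and –OCH3 → ester.
  C6H4: para-disubstituted benzene ring → arene.
  CH2CONHCH2: –C(=O)–N– linkage → amide (the N is not an amine).
  CH(COCH3): pendant –COCH3: carbonyl C bonded to two carbons → ketone.
  CH(CH2Br): pendant –CH2X: halogen on sp³ carbon → alkyl halide.
  CH(CH2OH): pendant –CH2OH on an sp³ backbone C → alcohol.
  CH(COCl): pendant –C(=O)X: carbonyl C bonded to C and halogen → acyl halide.
  CH(OCOCH3): pendant –OC(=O)CH3: an acyloxy group → ester.
  CH(OCH3): pendant –OCH3: C–O–C with sp³ C, no adjacent C=O → ether.
  COOCH3: –C(=O)OCH3: carbonyl C bonded to C and to –OCH3 → ester (not ketone + ether).

acyl halide, alcohol, alkyl halide, amide, arene, ester, ether, ketone, nitrile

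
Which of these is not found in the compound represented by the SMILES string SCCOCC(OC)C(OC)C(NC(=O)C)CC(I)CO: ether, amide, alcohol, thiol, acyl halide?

acyl halide

alcohol: present (CH2OH — –OH on an sp³ carbon → alcohol).
ether: present (CH2OCH2 — C–O–C with sp³ carbons on both sides and no adjacent C=O → ether).
thiol: present (HSCH2 — –SH on an sp³ carbon → thiol).
amide: present (CH(NHCOCH3) — pendant –NHC(=O)CH3: N bonded to a carbonyl → amide (not amine)).
acyl halide: no segment matches this pattern.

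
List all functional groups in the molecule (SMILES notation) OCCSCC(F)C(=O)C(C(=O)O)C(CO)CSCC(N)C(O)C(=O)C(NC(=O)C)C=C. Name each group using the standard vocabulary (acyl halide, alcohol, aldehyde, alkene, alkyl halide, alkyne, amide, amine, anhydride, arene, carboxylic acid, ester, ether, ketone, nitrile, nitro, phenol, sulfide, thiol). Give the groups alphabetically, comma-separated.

alcohol, alkene, alkyl halide, amide, amine, carboxylic acid, ketone, sulfide

Taking each segment in turn:
  HOCH2: HO– on an sp³ carbon → alcohol.
  CH2SCH2: C–S–C linkage → sulfide (thioether).
  CH(F): halogen on an sp³ carbon → alkyl halide.
  CO: –C(=O)– with carbon on both sides → ketone.
  CH(COOH): pendant –COOH: carbonyl C bonded to C and –OH → carboxylic acid.
  CH(CH2OH): pendant –CH2OH on an sp³ backbone C → alcohol.
  CH2SCH2: C–S–C linkage → sulfide (thioether).
  CH(NH2): –NH2 on an sp³ carbon with no adjacent C=O → amine.
  CH(OH): –OH on an sp³ carbon → alcohol (secondary).
  CO: –C(=O)– with carbon on both sides → ketone.
  CH(NHCOCH3): pendant –NHC(=O)CH3: N bonded to a carbonyl → amide (not amine).
  CH=CH2: C=C double bond → alkene.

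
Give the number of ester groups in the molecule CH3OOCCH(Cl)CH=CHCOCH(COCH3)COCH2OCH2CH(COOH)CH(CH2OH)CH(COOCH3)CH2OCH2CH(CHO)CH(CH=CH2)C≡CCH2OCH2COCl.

2

Reading the structure from left to right:
  CH3OOC: CH3O–C(=O)–: carbonyl C bonded to C and to –OCH3 → ester (not ketone + ether).
  CH(Cl): halogen on an sp³ carbon → alkyl halide.
  CH=CH: C=C double bond → alkene.
  CO: –C(=O)– with carbon on both sides → ketone.
  CH(COCH3): pendant –COCH3: carbonyl C bonded to two carbons → ketone.
  CO: –C(=O)– with carbon on both sides → ketone.
  CH2OCH2: C–O–C with sp³ carbons on both sides and no adjacent C=O → ether.
  CH(COOH): pendant –COOH: carbonyl C bonded to C and –OH → carboxylic acid.
  CH(CH2OH): pendant –CH2OH on an sp³ backbone C → alcohol.
  CH(COOCH3): pendant –COOCH3: carbonyl C bonded to C and –OCH3 → ester.
  CH2OCH2: C–O–C with sp³ carbons on both sides and no adjacent C=O → ether.
  CH(CHO): pendant –CHO: carbonyl C bonded to C and H → aldehyde.
  CH(CH=CH2): pendant –CH=CH2: C=C double bond → alkene.
  C≡C: C≡C triple bond → alkyne.
  CH2OCH2: C–O–C with sp³ carbons on both sides and no adjacent C=O → ether.
  COCl: –C(=O)Cl: carbonyl C bonded to C and to a halogen → acyl halide (not alkyl halide).
Ester appears at: CH3OOC, CH(COOCH3) → 2.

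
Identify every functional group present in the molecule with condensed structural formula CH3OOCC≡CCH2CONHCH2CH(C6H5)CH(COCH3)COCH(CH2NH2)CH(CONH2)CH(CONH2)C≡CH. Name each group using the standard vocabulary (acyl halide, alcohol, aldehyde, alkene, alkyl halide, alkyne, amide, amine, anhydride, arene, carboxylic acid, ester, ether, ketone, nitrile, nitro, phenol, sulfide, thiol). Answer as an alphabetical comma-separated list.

alkyne, amide, amine, arene, ester, ketone

Working along the chain:
  CH3OOC: CH3O–C(=O)–: carbonyl C bonded to C and to –OCH3 → ester (not ketone + ether).
  C≡C: C≡C triple bond → alkyne.
  CH2CONHCH2: –C(=O)–N– linkage → amide (the N is not an amine).
  CH(C6H5): pendant –C6H5: benzene ring → arene.
  CH(COCH3): pendant –COCH3: carbonyl C bonded to two carbons → ketone.
  CO: –C(=O)– with carbon on both sides → ketone.
  CH(CH2NH2): pendant –CH2NH2: N on sp³ C, no adjacent C=O → amine.
  CH(CONH2): pendant –CONH2: carbonyl C bonded to C and N → amide.
  CH(CONH2): pendant –CONH2: carbonyl C bonded to C and N → amide.
  C≡CH: C≡C triple bond → alkyne.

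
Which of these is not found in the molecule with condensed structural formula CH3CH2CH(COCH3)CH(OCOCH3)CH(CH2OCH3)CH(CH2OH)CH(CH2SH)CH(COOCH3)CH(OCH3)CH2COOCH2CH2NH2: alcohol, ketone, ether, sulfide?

ether: present (CH(CH2OCH3) — pendant –CH2OCH3: C–O–C linkage → ether).
alcohol: present (CH(CH2OH) — pendant –CH2OH on an sp³ backbone C → alcohol).
ketone: present (CH(COCH3) — pendant –COCH3: carbonyl C bonded to two carbons → ketone).
sulfide: no segment matches this pattern.

sulfide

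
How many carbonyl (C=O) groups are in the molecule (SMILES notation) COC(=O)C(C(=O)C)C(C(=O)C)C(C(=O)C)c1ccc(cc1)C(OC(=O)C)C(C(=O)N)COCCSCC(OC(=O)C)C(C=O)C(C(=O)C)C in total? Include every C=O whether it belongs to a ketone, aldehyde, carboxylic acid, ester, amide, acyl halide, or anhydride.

CH3OOC: ester, 1 C=O (running total 1).
CH(COCH3): ketone, 1 C=O (running total 2).
CH(COCH3): ketone, 1 C=O (running total 3).
CH(COCH3): ketone, 1 C=O (running total 4).
CH(OCOCH3): ester, 1 C=O (running total 5).
CH(CONH2): amide, 1 C=O (running total 6).
CH(OCOCH3): ester, 1 C=O (running total 7).
CH(CHO): aldehyde, 1 C=O (running total 8).
CH(COCH3): ketone, 1 C=O (running total 9).

9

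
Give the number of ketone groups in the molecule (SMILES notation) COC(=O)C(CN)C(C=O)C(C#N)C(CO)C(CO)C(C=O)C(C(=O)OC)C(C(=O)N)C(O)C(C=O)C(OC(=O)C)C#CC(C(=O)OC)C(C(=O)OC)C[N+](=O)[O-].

0

Taking each segment in turn:
  CH3OOC: CH3O–C(=O)–: carbonyl C bonded to C and to –OCH3 → ester (not ketone + ether).
  CH(CH2NH2): pendant –CH2NH2: N on sp³ C, no adjacent C=O → amine.
  CH(CHO): pendant –CHO: carbonyl C bonded to C and H → aldehyde.
  CH(CN): pendant –C≡N: nitrile.
  CH(CH2OH): pendant –CH2OH on an sp³ backbone C → alcohol.
  CH(CH2OH): pendant –CH2OH on an sp³ backbone C → alcohol.
  CH(CHO): pendant –CHO: carbonyl C bonded to C and H → aldehyde.
  CH(COOCH3): pendant –COOCH3: carbonyl C bonded to C and –OCH3 → ester.
  CH(CONH2): pendant –CONH2: carbonyl C bonded to C and N → amide.
  CH(OH): –OH on an sp³ carbon → alcohol (secondary).
  CH(CHO): pendant –CHO: carbonyl C bonded to C and H → aldehyde.
  CH(OCOCH3): pendant –OC(=O)CH3: an acyloxy group → ester.
  C≡C: C≡C triple bond → alkyne.
  CH(COOCH3): pendant –COOCH3: carbonyl C bonded to C and –OCH3 → ester.
  CH(COOCH3): pendant –COOCH3: carbonyl C bonded to C and –OCH3 → ester.
  CH2NO2: –NO2 on carbon → nitro group.
No segment is a ketone: CH3OOC is ester, not ketone; CH(CHO) is aldehyde, not ketone; CH(CHO) is aldehyde, not ketone. → 0.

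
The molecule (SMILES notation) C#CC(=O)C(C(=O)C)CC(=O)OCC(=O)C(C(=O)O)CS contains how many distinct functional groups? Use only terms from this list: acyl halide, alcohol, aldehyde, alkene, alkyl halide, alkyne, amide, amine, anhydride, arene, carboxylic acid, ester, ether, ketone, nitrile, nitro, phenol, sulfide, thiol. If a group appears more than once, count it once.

Taking each segment in turn:
  HC≡C: C≡C triple bond → alkyne.
  CO: –C(=O)– with carbon on both sides → ketone.
  CH(COCH3): pendant –COCH3: carbonyl C bonded to two carbons → ketone.
  CH2COOCH2: –C(=O)–O–C with C on the carbonyl side → ester.
  CO: –C(=O)– with carbon on both sides → ketone.
  CH(COOH): pendant –COOH: carbonyl C bonded to C and –OH → carboxylic acid.
  CH2SH: –SH on an sp³ carbon → thiol.
Distinct types present: alkyne, carboxylic acid, ester, ketone, thiol.

5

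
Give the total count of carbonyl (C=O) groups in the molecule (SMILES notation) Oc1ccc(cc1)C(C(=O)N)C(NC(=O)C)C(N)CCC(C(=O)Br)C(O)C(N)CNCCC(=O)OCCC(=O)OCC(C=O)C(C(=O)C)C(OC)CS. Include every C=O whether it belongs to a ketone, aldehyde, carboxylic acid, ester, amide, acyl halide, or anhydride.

7

CH(CONH2): amide, 1 C=O (running total 1).
CH(NHCOCH3): amide, 1 C=O (running total 2).
CH(COBr): acyl halide, 1 C=O (running total 3).
CH2COOCH2: ester, 1 C=O (running total 4).
CH2COOCH2: ester, 1 C=O (running total 5).
CH(CHO): aldehyde, 1 C=O (running total 6).
CH(COCH3): ketone, 1 C=O (running total 7).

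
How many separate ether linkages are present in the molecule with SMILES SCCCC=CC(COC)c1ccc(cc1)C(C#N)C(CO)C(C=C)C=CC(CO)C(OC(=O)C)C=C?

Reading the structure from left to right:
  HSCH2: –SH on an sp³ carbon → thiol.
  CH=CH: C=C double bond → alkene.
  CH(CH2OCH3): pendant –CH2OCH3: C–O–C linkage → ether.
  C6H4: para-disubstituted benzene ring → arene.
  CH(CN): pendant –C≡N: nitrile.
  CH(CH2OH): pendant –CH2OH on an sp³ backbone C → alcohol.
  CH(CH=CH2): pendant –CH=CH2: C=C double bond → alkene.
  CH=CH: C=C double bond → alkene.
  CH(CH2OH): pendant –CH2OH on an sp³ backbone C → alcohol.
  CH(OCOCH3): pendant –OC(=O)CH3: an acyloxy group → ester.
  CH=CH2: C=C double bond → alkene.
Ether appears at: CH(CH2OCH3) → 1.

1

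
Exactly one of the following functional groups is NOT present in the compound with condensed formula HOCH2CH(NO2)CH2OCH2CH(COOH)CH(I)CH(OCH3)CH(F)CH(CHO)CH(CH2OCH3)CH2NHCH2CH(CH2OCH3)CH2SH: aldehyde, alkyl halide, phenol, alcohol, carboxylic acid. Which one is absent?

phenol

aldehyde: present (CH(CHO) — pendant –CHO: carbonyl C bonded to C and H → aldehyde).
alcohol: present (HOCH2 — HO– on an sp³ carbon → alcohol).
carboxylic acid: present (CH(COOH) — pendant –COOH: carbonyl C bonded to C and –OH → carboxylic acid).
alkyl halide: present (CH(I) — halogen on an sp³ carbon → alkyl halide).
phenol: absent. In HOCH2, the –OH is on an sp³ carbon, not on an aromatic ring, so it is an alcohol.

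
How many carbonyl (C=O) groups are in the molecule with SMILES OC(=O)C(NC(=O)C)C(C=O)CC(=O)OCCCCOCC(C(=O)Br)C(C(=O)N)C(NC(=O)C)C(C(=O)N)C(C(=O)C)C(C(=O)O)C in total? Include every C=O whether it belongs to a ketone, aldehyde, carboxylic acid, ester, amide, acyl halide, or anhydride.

HOOC: carboxylic acid, 1 C=O (running total 1).
CH(NHCOCH3): amide, 1 C=O (running total 2).
CH(CHO): aldehyde, 1 C=O (running total 3).
CH2COOCH2: ester, 1 C=O (running total 4).
CH(COBr): acyl halide, 1 C=O (running total 5).
CH(CONH2): amide, 1 C=O (running total 6).
CH(NHCOCH3): amide, 1 C=O (running total 7).
CH(CONH2): amide, 1 C=O (running total 8).
CH(COCH3): ketone, 1 C=O (running total 9).
CH(COOH): carboxylic acid, 1 C=O (running total 10).

10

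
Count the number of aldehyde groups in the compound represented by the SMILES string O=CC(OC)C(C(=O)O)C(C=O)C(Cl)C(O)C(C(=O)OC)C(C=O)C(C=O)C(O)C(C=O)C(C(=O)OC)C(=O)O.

Taking each segment in turn:
  OHC: terminal –CHO: carbonyl C bonded to H and C → aldehyde.
  CH(OCH3): pendant –OCH3: C–O–C with sp³ C, no adjacent C=O → ether.
  CH(COOH): pendant –COOH: carbonyl C bonded to C and –OH → carboxylic acid.
  CH(CHO): pendant –CHO: carbonyl C bonded to C and H → aldehyde.
  CH(Cl): halogen on an sp³ carbon → alkyl halide.
  CH(OH): –OH on an sp³ carbon → alcohol (secondary).
  CH(COOCH3): pendant –COOCH3: carbonyl C bonded to C and –OCH3 → ester.
  CH(CHO): pendant –CHO: carbonyl C bonded to C and H → aldehyde.
  CH(CHO): pendant –CHO: carbonyl C bonded to C and H → aldehyde.
  CH(OH): –OH on an sp³ carbon → alcohol (secondary).
  CH(CHO): pendant –CHO: carbonyl C bonded to C and H → aldehyde.
  CH(COOCH3): pendant –COOCH3: carbonyl C bonded to C and –OCH3 → ester.
  COOH: –COOH: carbonyl C bonded to –OH and C → carboxylic acid (the –OH is not a separate alcohol).
Aldehyde appears at: OHC, CH(CHO), CH(CHO), CH(CHO), CH(CHO) → 5.

5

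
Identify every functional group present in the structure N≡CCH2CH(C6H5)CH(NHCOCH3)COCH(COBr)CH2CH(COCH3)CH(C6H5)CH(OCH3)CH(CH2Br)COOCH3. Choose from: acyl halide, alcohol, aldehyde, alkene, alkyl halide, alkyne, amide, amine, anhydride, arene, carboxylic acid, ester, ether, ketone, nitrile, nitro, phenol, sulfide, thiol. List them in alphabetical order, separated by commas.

Working along the chain:
  N≡C: N≡C–: carbon triple-bonded to nitrogen → nitrile.
  CH(C6H5): pendant –C6H5: benzene ring → arene.
  CH(NHCOCH3): pendant –NHC(=O)CH3: N bonded to a carbonyl → amide (not amine).
  CO: –C(=O)– with carbon on both sides → ketone.
  CH(COBr): pendant –C(=O)X: carbonyl C bonded to C and halogen → acyl halide.
  CH(COCH3): pendant –COCH3: carbonyl C bonded to two carbons → ketone.
  CH(C6H5): pendant –C6H5: benzene ring → arene.
  CH(OCH3): pendant –OCH3: C–O–C with sp³ C, no adjacent C=O → ether.
  CH(CH2Br): pendant –CH2X: halogen on sp³ carbon → alkyl halide.
  COOCH3: –C(=O)OCH3: carbonyl C bonded to C and to –OCH3 → ester (not ketone + ether).

acyl halide, alkyl halide, amide, arene, ester, ether, ketone, nitrile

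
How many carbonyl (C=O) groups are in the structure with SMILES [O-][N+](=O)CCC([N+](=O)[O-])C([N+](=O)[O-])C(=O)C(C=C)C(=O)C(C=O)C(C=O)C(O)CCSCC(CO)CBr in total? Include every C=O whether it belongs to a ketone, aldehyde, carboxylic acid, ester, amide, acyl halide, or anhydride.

4

CO: ketone, 1 C=O (running total 1).
CO: ketone, 1 C=O (running total 2).
CH(CHO): aldehyde, 1 C=O (running total 3).
CH(CHO): aldehyde, 1 C=O (running total 4).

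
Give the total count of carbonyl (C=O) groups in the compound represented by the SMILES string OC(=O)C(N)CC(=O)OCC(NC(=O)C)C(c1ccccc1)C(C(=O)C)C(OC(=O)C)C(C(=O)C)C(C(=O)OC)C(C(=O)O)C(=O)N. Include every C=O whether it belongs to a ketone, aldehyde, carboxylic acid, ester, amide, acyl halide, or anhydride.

HOOC: carboxylic acid, 1 C=O (running total 1).
CH2COOCH2: ester, 1 C=O (running total 2).
CH(NHCOCH3): amide, 1 C=O (running total 3).
CH(COCH3): ketone, 1 C=O (running total 4).
CH(OCOCH3): ester, 1 C=O (running total 5).
CH(COCH3): ketone, 1 C=O (running total 6).
CH(COOCH3): ester, 1 C=O (running total 7).
CH(COOH): carboxylic acid, 1 C=O (running total 8).
CONH2: amide, 1 C=O (running total 9).

9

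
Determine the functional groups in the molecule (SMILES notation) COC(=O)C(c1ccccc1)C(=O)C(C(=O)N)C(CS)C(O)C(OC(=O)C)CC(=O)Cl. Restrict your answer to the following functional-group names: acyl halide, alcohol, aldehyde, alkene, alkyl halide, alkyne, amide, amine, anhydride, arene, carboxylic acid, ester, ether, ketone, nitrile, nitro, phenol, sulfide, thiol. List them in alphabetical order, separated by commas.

Taking each segment in turn:
  CH3OOC: CH3O–C(=O)–: carbonyl C bonded to C and to –OCH3 → ester (not ketone + ether).
  CH(C6H5): pendant –C6H5: benzene ring → arene.
  CO: –C(=O)– with carbon on both sides → ketone.
  CH(CONH2): pendant –CONH2: carbonyl C bonded to C and N → amide.
  CH(CH2SH): pendant –CH2SH → thiol.
  CH(OH): –OH on an sp³ carbon → alcohol (secondary).
  CH(OCOCH3): pendant –OC(=O)CH3: an acyloxy group → ester.
  COCl: –C(=O)Cl: carbonyl C bonded to C and to a halogen → acyl halide (not alkyl halide).

acyl halide, alcohol, amide, arene, ester, ketone, thiol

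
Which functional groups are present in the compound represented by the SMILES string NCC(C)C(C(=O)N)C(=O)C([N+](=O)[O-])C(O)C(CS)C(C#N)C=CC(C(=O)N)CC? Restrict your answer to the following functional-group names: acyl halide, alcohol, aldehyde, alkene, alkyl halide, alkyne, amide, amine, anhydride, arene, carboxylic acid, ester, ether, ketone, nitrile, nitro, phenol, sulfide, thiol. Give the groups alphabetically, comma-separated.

Taking each segment in turn:
  H2NCH2: –NH2 on an sp³ carbon with no adjacent C=O → amine.
  CH(CONH2): pendant –CONH2: carbonyl C bonded to C and N → amide.
  CO: –C(=O)– with carbon on both sides → ketone.
  CH(NO2): –NO2 on an sp³ carbon → nitro (the N=O is not a carbonyl).
  CH(OH): –OH on an sp³ carbon → alcohol (secondary).
  CH(CH2SH): pendant –CH2SH → thiol.
  CH(CN): pendant –C≡N: nitrile.
  CH=CH: C=C double bond → alkene.
  CH(CONH2): pendant –CONH2: carbonyl C bonded to C and N → amide.

alcohol, alkene, amide, amine, ketone, nitrile, nitro, thiol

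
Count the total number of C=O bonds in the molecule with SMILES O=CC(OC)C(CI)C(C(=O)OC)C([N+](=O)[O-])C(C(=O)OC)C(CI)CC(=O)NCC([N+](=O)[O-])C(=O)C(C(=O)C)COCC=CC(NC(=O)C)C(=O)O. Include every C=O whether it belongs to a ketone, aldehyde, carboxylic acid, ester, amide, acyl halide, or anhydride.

8

OHC: aldehyde, 1 C=O (running total 1).
CH(COOCH3): ester, 1 C=O (running total 2).
CH(COOCH3): ester, 1 C=O (running total 3).
CH2CONHCH2: amide, 1 C=O (running total 4).
CO: ketone, 1 C=O (running total 5).
CH(COCH3): ketone, 1 C=O (running total 6).
CH(NHCOCH3): amide, 1 C=O (running total 7).
COOH: carboxylic acid, 1 C=O (running total 8).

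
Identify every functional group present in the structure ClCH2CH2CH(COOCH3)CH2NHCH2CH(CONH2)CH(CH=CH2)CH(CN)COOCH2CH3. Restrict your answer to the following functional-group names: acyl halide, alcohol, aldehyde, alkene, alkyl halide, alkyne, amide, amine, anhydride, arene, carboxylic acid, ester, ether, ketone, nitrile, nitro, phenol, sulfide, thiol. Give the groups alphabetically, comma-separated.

alkene, alkyl halide, amide, amine, ester, nitrile

Taking each segment in turn:
  ClCH2: halogen on an sp³ carbon → alkyl halide.
  CH(COOCH3): pendant –COOCH3: carbonyl C bonded to C and –OCH3 → ester.
  CH2NHCH2: C–N–C with sp³ carbons and no adjacent C=O → amine (secondary).
  CH(CONH2): pendant –CONH2: carbonyl C bonded to C and N → amide.
  CH(CH=CH2): pendant –CH=CH2: C=C double bond → alkene.
  CH(CN): pendant –C≡N: nitrile.
  COOCH2CH3: –C(=O)OCH2CH3: carbonyl C bonded to C and to –OEt → ester.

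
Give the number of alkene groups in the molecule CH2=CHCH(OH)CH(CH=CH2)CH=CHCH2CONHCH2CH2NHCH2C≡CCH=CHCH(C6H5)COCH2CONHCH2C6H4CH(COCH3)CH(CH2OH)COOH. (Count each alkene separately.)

Reading the structure from left to right:
  CH2=CH: C=C double bond → alkene.
  CH(OH): –OH on an sp³ carbon → alcohol (secondary).
  CH(CH=CH2): pendant –CH=CH2: C=C double bond → alkene.
  CH=CH: C=C double bond → alkene.
  CH2CONHCH2: –C(=O)–N– linkage → amide (the N is not an amine).
  CH2NHCH2: C–N–C with sp³ carbons and no adjacent C=O → amine (secondary).
  C≡C: C≡C triple bond → alkyne.
  CH=CH: C=C double bond → alkene.
  CH(C6H5): pendant –C6H5: benzene ring → arene.
  CO: –C(=O)– with carbon on both sides → ketone.
  CH2CONHCH2: –C(=O)–N– linkage → amide (the N is not an amine).
  C6H4: para-disubstituted benzene ring → arene.
  CH(COCH3): pendant –COCH3: carbonyl C bonded to two carbons → ketone.
  CH(CH2OH): pendant –CH2OH on an sp³ backbone C → alcohol.
  COOH: –COOH: carbonyl C bonded to –OH and C → carboxylic acid (the –OH is not a separate alcohol).
Alkene appears at: CH2=CH, CH(CH=CH2), CH=CH, CH=CH → 4.

4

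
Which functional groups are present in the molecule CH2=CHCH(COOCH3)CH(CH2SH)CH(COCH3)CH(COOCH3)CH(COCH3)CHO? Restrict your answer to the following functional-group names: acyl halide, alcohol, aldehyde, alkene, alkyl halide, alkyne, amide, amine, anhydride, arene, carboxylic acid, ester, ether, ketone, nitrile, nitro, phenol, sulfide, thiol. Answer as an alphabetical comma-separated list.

aldehyde, alkene, ester, ketone, thiol

Reading the structure from left to right:
  CH2=CH: C=C double bond → alkene.
  CH(COOCH3): pendant –COOCH3: carbonyl C bonded to C and –OCH3 → ester.
  CH(CH2SH): pendant –CH2SH → thiol.
  CH(COCH3): pendant –COCH3: carbonyl C bonded to two carbons → ketone.
  CH(COOCH3): pendant –COOCH3: carbonyl C bonded to C and –OCH3 → ester.
  CH(COCH3): pendant –COCH3: carbonyl C bonded to two carbons → ketone.
  CHO: terminal –CHO: carbonyl C bonded to H and C → aldehyde.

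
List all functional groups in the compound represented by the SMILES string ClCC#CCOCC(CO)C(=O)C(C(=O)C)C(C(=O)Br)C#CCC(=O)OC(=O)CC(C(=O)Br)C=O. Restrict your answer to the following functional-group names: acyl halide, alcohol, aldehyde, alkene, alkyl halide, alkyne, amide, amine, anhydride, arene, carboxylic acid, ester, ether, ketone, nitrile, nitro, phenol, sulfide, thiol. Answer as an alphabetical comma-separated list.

acyl halide, alcohol, aldehyde, alkyl halide, alkyne, anhydride, ether, ketone

Working along the chain:
  ClCH2: halogen on an sp³ carbon → alkyl halide.
  C≡C: C≡C triple bond → alkyne.
  CH2OCH2: C–O–C with sp³ carbons on both sides and no adjacent C=O → ether.
  CH(CH2OH): pendant –CH2OH on an sp³ backbone C → alcohol.
  CO: –C(=O)– with carbon on both sides → ketone.
  CH(COCH3): pendant –COCH3: carbonyl C bonded to two carbons → ketone.
  CH(COBr): pendant –C(=O)X: carbonyl C bonded to C and halogen → acyl halide.
  C≡C: C≡C triple bond → alkyne.
  CH2CO-O-COCH2: two acyl groups sharing one oxygen, –C(=O)–O–C(=O)– → anhydride.
  CH(COBr): pendant –C(=O)X: carbonyl C bonded to C and halogen → acyl halide.
  CHO: terminal –CHO: carbonyl C bonded to H and C → aldehyde.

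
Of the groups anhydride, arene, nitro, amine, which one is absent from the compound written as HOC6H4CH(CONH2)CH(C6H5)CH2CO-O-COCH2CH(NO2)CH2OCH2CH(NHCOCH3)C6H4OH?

amine

anhydride: present (CH2CO-O-COCH2 — two acyl groups sharing one oxygen, –C(=O)–O–C(=O)– → anhydride).
nitro: present (CH(NO2) — –NO2 on an sp³ carbon → nitro (the N=O is not a carbonyl)).
arene: present (HOC6H4 — –OH attached directly to an aromatic ring → phenol (not alcohol); the ring itself is an arene).
amine: absent. In each of CH(CONH2) and CH(NHCOCH3), the nitrogen is bonded directly to a carbonyl carbon, making it part of an amide, not a free amine.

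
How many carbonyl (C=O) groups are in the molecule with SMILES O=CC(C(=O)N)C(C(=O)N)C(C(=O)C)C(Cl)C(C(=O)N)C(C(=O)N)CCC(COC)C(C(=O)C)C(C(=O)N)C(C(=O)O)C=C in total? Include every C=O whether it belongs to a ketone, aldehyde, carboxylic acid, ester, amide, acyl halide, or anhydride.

9

OHC: aldehyde, 1 C=O (running total 1).
CH(CONH2): amide, 1 C=O (running total 2).
CH(CONH2): amide, 1 C=O (running total 3).
CH(COCH3): ketone, 1 C=O (running total 4).
CH(CONH2): amide, 1 C=O (running total 5).
CH(CONH2): amide, 1 C=O (running total 6).
CH(COCH3): ketone, 1 C=O (running total 7).
CH(CONH2): amide, 1 C=O (running total 8).
CH(COOH): carboxylic acid, 1 C=O (running total 9).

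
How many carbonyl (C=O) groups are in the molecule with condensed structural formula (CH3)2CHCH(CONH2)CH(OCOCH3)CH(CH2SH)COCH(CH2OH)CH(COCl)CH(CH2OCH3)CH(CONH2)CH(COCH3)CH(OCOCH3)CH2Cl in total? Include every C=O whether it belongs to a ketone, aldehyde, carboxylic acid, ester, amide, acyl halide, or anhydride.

7

CH(CONH2): amide, 1 C=O (running total 1).
CH(OCOCH3): ester, 1 C=O (running total 2).
CO: ketone, 1 C=O (running total 3).
CH(COCl): acyl halide, 1 C=O (running total 4).
CH(CONH2): amide, 1 C=O (running total 5).
CH(COCH3): ketone, 1 C=O (running total 6).
CH(OCOCH3): ester, 1 C=O (running total 7).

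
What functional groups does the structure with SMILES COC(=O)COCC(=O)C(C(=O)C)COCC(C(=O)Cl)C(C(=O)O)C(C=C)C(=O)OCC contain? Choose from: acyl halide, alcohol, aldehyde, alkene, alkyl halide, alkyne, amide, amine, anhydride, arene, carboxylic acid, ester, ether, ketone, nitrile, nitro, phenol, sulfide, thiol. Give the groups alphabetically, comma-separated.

CH3O–C(=O)–: carbonyl C bonded to C and to –OCH3 → ester (not ketone + ether).
C–O–C with sp³ carbons on both sides and no adjacent C=O → ether.
–C(=O)– with carbon on both sides → ketone.
pendant –COCH3: carbonyl C bonded to two carbons → ketone.
C–O–C with sp³ carbons on both sides and no adjacent C=O → ether.
pendant –C(=O)X: carbonyl C bonded to C and halogen → acyl halide.
pendant –COOH: carbonyl C bonded to C and –OH → carboxylic acid.
pendant –CH=CH2: C=C double bond → alkene.
–C(=O)OCH2CH3: carbonyl C bonded to C and to –OEt → ester.

acyl halide, alkene, carboxylic acid, ester, ether, ketone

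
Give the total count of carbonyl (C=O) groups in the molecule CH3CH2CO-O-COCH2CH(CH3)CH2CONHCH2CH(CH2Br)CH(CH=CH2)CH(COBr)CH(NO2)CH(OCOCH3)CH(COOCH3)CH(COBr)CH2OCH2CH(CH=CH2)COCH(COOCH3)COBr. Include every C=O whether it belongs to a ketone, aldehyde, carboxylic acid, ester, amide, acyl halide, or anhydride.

10

CH2CO-O-COCH2: anhydride, 2 C=O (running total 2).
CH2CONHCH2: amide, 1 C=O (running total 3).
CH(COBr): acyl halide, 1 C=O (running total 4).
CH(OCOCH3): ester, 1 C=O (running total 5).
CH(COOCH3): ester, 1 C=O (running total 6).
CH(COBr): acyl halide, 1 C=O (running total 7).
CO: ketone, 1 C=O (running total 8).
CH(COOCH3): ester, 1 C=O (running total 9).
COBr: acyl halide, 1 C=O (running total 10).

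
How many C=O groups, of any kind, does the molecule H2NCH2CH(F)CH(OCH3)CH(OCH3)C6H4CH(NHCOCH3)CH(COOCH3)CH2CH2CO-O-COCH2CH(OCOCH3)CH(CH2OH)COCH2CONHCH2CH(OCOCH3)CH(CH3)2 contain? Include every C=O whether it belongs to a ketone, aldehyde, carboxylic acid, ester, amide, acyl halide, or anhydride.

CH(NHCOCH3): amide, 1 C=O (running total 1).
CH(COOCH3): ester, 1 C=O (running total 2).
CH2CO-O-COCH2: anhydride, 2 C=O (running total 4).
CH(OCOCH3): ester, 1 C=O (running total 5).
CO: ketone, 1 C=O (running total 6).
CH2CONHCH2: amide, 1 C=O (running total 7).
CH(OCOCH3): ester, 1 C=O (running total 8).

8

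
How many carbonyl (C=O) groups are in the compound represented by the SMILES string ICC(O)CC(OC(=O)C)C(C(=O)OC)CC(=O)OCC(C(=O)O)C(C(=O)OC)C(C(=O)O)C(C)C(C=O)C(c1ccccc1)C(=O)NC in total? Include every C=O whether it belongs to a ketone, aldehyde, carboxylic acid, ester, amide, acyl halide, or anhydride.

CH(OCOCH3): ester, 1 C=O (running total 1).
CH(COOCH3): ester, 1 C=O (running total 2).
CH2COOCH2: ester, 1 C=O (running total 3).
CH(COOH): carboxylic acid, 1 C=O (running total 4).
CH(COOCH3): ester, 1 C=O (running total 5).
CH(COOH): carboxylic acid, 1 C=O (running total 6).
CH(CHO): aldehyde, 1 C=O (running total 7).
CONHCH3: amide, 1 C=O (running total 8).

8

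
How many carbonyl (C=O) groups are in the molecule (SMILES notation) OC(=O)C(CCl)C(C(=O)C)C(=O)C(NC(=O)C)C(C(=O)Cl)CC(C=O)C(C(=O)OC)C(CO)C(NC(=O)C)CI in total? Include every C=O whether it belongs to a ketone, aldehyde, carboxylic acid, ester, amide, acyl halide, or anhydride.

8

HOOC: carboxylic acid, 1 C=O (running total 1).
CH(COCH3): ketone, 1 C=O (running total 2).
CO: ketone, 1 C=O (running total 3).
CH(NHCOCH3): amide, 1 C=O (running total 4).
CH(COCl): acyl halide, 1 C=O (running total 5).
CH(CHO): aldehyde, 1 C=O (running total 6).
CH(COOCH3): ester, 1 C=O (running total 7).
CH(NHCOCH3): amide, 1 C=O (running total 8).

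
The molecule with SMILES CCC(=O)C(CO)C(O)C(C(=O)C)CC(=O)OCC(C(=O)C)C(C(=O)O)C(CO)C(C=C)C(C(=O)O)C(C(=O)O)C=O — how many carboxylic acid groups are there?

Working along the chain:
  CO: –C(=O)– with carbon on both sides → ketone.
  CH(CH2OH): pendant –CH2OH on an sp³ backbone C → alcohol.
  CH(OH): –OH on an sp³ carbon → alcohol (secondary).
  CH(COCH3): pendant –COCH3: carbonyl C bonded to two carbons → ketone.
  CH2COOCH2: –C(=O)–O–C with C on the carbonyl side → ester.
  CH(COCH3): pendant –COCH3: carbonyl C bonded to two carbons → ketone.
  CH(COOH): pendant –COOH: carbonyl C bonded to C and –OH → carboxylic acid.
  CH(CH2OH): pendant –CH2OH on an sp³ backbone C → alcohol.
  CH(CH=CH2): pendant –CH=CH2: C=C double bond → alkene.
  CH(COOH): pendant –COOH: carbonyl C bonded to C and –OH → carboxylic acid.
  CH(COOH): pendant –COOH: carbonyl C bonded to C and –OH → carboxylic acid.
  CHO: terminal –CHO: carbonyl C bonded to H and C → aldehyde.
Carboxylic acid appears at: CH(COOH), CH(COOH), CH(COOH) → 3.

3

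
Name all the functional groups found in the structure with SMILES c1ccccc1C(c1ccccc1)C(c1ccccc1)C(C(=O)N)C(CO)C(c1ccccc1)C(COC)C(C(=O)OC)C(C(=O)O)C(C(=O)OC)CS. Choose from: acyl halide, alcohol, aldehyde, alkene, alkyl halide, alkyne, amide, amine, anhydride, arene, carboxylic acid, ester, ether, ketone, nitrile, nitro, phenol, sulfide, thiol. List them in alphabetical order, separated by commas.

Taking each segment in turn:
  C6H5: C6H5– phenyl ring → arene.
  CH(C6H5): pendant –C6H5: benzene ring → arene.
  CH(C6H5): pendant –C6H5: benzene ring → arene.
  CH(CONH2): pendant –CONH2: carbonyl C bonded to C and N → amide.
  CH(CH2OH): pendant –CH2OH on an sp³ backbone C → alcohol.
  CH(C6H5): pendant –C6H5: benzene ring → arene.
  CH(CH2OCH3): pendant –CH2OCH3: C–O–C linkage → ether.
  CH(COOCH3): pendant –COOCH3: carbonyl C bonded to C and –OCH3 → ester.
  CH(COOH): pendant –COOH: carbonyl C bonded to C and –OH → carboxylic acid.
  CH(COOCH3): pendant –COOCH3: carbonyl C bonded to C and –OCH3 → ester.
  CH2SH: –SH on an sp³ carbon → thiol.

alcohol, amide, arene, carboxylic acid, ester, ether, thiol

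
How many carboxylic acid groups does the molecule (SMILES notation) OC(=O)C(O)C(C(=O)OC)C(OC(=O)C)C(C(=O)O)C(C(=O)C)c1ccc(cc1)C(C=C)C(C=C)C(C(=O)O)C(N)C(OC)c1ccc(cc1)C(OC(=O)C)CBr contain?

3

–COOH: carbonyl C bonded to –OH and C → carboxylic acid (the –OH is not a separate alcohol).
–OH on an sp³ carbon → alcohol (secondary).
pendant –COOCH3: carbonyl C bonded to C and –OCH3 → ester.
pendant –OC(=O)CH3: an acyloxy group → ester.
pendant –COOH: carbonyl C bonded to C and –OH → carboxylic acid.
pendant –COCH3: carbonyl C bonded to two carbons → ketone.
para-disubstituted benzene ring → arene.
pendant –CH=CH2: C=C double bond → alkene.
pendant –CH=CH2: C=C double bond → alkene.
pendant –COOH: carbonyl C bonded to C and –OH → carboxylic acid.
–NH2 on an sp³ carbon with no adjacent C=O → amine.
pendant –OCH3: C–O–C with sp³ C, no adjacent C=O → ether.
para-disubstituted benzene ring → arene.
pendant –OC(=O)CH3: an acyloxy group → ester.
halogen on an sp³ carbon → alkyl halide.
Carboxylic acid appears at: HOOC, CH(COOH), CH(COOH) → 3.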